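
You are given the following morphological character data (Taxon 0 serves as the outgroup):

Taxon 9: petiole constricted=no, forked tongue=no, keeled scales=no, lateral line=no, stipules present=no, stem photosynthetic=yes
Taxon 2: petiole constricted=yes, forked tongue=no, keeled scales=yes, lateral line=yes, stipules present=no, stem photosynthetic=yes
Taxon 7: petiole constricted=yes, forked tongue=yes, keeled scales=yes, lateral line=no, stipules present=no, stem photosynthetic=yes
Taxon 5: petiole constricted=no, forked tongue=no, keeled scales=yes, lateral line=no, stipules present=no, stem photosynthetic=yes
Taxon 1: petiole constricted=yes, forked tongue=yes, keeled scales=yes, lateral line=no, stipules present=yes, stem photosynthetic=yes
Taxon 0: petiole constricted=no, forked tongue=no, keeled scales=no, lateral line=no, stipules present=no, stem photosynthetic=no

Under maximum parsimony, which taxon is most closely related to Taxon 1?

Taxon 7

The outgroup has state 'no' for every character, so 'yes' is the derived state throughout.
petiole constricted (derived state 'yes') is shared by Taxon 1, Taxon 2, and Taxon 7 — a synapomorphy uniting that clade.
forked tongue: derived state 'yes' in Taxon 1 and Taxon 7 only — synapomorphy for {Taxon 1, Taxon 7}.
keeled scales (derived state 'yes') is shared by Taxon 1, Taxon 2, Taxon 5, and Taxon 7 — a synapomorphy uniting that clade.
lateral line: derived state 'yes' in Taxon 2 only — an autapomorphy, so it tells us nothing about relationships among taxa.
stipules present: derived state 'yes' in Taxon 1 only — an autapomorphy, so it tells us nothing about relationships among taxa.
stem photosynthetic (derived state 'yes') is shared by all ingroup taxa — unites the whole ingroup.
Most parsimonious ingroup topology: (Taxon 9,((Taxon 2,(Taxon 1,Taxon 7)),Taxon 5)).
Taxon 1 and Taxon 7 form a cherry on this tree, so they are sister taxa.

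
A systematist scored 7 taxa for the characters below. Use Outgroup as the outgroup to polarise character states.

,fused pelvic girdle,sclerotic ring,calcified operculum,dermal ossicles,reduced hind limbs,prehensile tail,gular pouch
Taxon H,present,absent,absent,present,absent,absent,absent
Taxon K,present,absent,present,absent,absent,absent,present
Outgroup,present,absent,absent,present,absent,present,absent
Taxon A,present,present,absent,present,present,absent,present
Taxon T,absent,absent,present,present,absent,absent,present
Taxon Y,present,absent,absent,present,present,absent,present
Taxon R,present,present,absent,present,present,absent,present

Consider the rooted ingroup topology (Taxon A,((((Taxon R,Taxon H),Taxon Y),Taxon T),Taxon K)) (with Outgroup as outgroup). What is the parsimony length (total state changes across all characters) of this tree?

12

Map each character onto (Taxon A,((((Taxon R,Taxon H),Taxon Y),Taxon T),Taxon K)) (rooted by Outgroup) and count the minimum state changes it requires (Fitch parsimony):
fused pelvic girdle: 1; sclerotic ring: 2; calcified operculum: 2; dermal ossicles: 1; reduced hind limbs: 3; prehensile tail: 1; gular pouch: 2.
Total tree length = 12.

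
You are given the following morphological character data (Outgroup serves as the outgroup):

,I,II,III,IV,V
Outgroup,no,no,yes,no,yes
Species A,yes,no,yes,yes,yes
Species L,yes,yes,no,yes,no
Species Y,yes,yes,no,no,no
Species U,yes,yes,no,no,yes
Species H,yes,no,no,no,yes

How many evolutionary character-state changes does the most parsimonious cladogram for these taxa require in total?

6

Character polarity is set by the outgroup: the derived state is whichever differs from the outgroup's state, so for III, V the derived state is 'no', and for the remaining characters it is 'yes'.
All ingroup taxa share the derived state 'yes' for I; it defines the ingroup but does not resolve relationships within it.
II (derived state 'yes') is shared by Species L, Species U, and Species Y — a synapomorphy uniting that clade.
III (derived state 'no') is shared by Species H, Species L, Species U, and Species Y — a synapomorphy uniting that clade.
IV (state 'yes') occurs in Species A and Species L but conflicts with the nesting implied by the other characters — most parsimoniously interpreted as homoplasy.
Only Species L and Species Y show the derived state 'no' for V, supporting them as a clade.
Most parsimonious ingroup topology: (Species A,(((Species L,Species Y),Species U),Species H)).
Changes per character on this tree: I: 1; II: 1; III: 1; IV: 2; V: 1.
Total = 6.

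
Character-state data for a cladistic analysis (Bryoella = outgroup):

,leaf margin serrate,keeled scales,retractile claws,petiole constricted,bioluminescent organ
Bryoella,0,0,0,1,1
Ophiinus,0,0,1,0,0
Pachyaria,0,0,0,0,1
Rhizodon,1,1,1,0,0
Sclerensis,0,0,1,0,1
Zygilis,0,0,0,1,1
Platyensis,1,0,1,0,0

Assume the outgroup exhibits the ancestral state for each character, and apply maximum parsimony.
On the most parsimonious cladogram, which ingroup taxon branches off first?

Character polarity is set by the outgroup: the derived state is whichever differs from the outgroup's state, so for petiole constricted, bioluminescent organ the derived state is '0', and for the remaining characters it is '1'.
Only Platyensis and Rhizodon show the derived state '1' for leaf margin serrate, supporting them as a clade.
keeled scales: derived state '1' in Rhizodon only — an autapomorphy, so it tells us nothing about relationships among taxa.
retractile claws (derived state '1') is shared by Ophiinus, Platyensis, Rhizodon, and Sclerensis — a synapomorphy uniting that clade.
petiole constricted (derived state '0') is shared by Ophiinus, Pachyaria, Platyensis, Rhizodon, and Sclerensis — a synapomorphy uniting that clade.
Only Ophiinus, Platyensis, and Rhizodon show the derived state '0' for bioluminescent organ, supporting them as a clade.
Most parsimonious ingroup topology: ((((Ophiinus,(Rhizodon,Platyensis)),Sclerensis),Pachyaria),Zygilis).
Zygilis is sister to the clade containing all other ingroup taxa, so it is the earliest-diverging (most basal) ingroup lineage.

Zygilis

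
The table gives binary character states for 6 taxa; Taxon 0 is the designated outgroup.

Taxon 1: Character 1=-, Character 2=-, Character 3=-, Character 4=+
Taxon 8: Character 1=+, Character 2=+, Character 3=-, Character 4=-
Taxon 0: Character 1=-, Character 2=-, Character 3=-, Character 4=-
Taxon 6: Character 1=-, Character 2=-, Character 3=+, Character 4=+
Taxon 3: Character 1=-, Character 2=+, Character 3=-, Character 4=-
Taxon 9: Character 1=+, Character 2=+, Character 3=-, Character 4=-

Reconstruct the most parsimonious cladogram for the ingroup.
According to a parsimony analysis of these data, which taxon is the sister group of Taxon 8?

Taxon 9

The outgroup has state '-' for every character, so '+' is the derived state throughout.
Character 1 (derived state '+') is shared by Taxon 8 and Taxon 9 — a synapomorphy uniting that clade.
Only Taxon 3, Taxon 8, and Taxon 9 show the derived state '+' for Character 2, supporting them as a clade.
Character 3: derived state '+' in Taxon 6 only — an autapomorphy, so it tells us nothing about relationships among taxa.
Character 4: derived state '+' in Taxon 1 and Taxon 6 only — synapomorphy for {Taxon 1, Taxon 6}.
Most parsimonious ingroup topology: (((Taxon 8,Taxon 9),Taxon 3),(Taxon 6,Taxon 1)).
Taxon 8 and Taxon 9 form a cherry on this tree, so they are sister taxa.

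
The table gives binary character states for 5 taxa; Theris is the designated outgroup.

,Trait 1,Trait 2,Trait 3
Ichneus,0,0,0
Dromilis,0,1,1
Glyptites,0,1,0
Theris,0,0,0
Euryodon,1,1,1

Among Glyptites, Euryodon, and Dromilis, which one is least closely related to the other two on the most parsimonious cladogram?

The outgroup has state '0' for every character, so '1' is the derived state throughout.
Trait 1: derived state '1' in Euryodon only — an autapomorphy, so it tells us nothing about relationships among taxa.
Trait 2: derived state '1' in Dromilis, Euryodon, and Glyptites only — synapomorphy for {Dromilis, Euryodon, Glyptites}.
Trait 3 (derived state '1') is shared by Dromilis and Euryodon — a synapomorphy uniting that clade.
Most parsimonious ingroup topology: ((Glyptites,(Dromilis,Euryodon)),Ichneus).
Dromilis and Euryodon share a more recent common ancestor with each other than either does with Glyptites, so Glyptites is the least closely related of the three.

Glyptites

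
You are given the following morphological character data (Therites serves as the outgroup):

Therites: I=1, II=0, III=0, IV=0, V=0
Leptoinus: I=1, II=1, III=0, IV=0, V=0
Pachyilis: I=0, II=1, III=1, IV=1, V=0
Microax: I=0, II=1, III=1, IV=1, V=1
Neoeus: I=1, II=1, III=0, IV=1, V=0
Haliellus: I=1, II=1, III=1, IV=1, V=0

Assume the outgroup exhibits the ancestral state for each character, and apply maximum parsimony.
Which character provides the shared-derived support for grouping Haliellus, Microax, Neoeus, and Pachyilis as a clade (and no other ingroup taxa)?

Character polarity is set by the outgroup: the derived state is whichever differs from the outgroup's state, so for I the derived state is '0', and for the remaining characters it is '1'.
I (derived state '0') is shared by Microax and Pachyilis — a synapomorphy uniting that clade.
II (derived state '1') is shared by all ingroup taxa — unites the whole ingroup.
III (derived state '1') is shared by Haliellus, Microax, and Pachyilis — a synapomorphy uniting that clade.
IV: derived state '1' in Haliellus, Microax, Neoeus, and Pachyilis only — synapomorphy for {Haliellus, Microax, Neoeus, Pachyilis}.
V: derived state '1' in Microax only — an autapomorphy, so it tells us nothing about relationships among taxa.
Most parsimonious ingroup topology: (Leptoinus,(((Pachyilis,Microax),Haliellus),Neoeus)).
The clade {Haliellus, Microax, Neoeus, Pachyilis} is supported by IV: its derived state '1' occurs in exactly those taxa and in no other taxon (including the outgroup).

IV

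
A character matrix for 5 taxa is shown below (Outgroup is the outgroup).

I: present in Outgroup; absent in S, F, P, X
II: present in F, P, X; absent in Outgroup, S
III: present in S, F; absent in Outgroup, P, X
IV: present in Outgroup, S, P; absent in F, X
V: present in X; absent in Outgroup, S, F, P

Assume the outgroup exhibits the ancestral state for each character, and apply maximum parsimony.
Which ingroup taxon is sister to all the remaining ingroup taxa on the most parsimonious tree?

S

Character polarity is set by the outgroup: the derived state is whichever differs from the outgroup's state, so for I, IV the derived state is 'absent', and for the remaining characters it is 'present'.
I (derived state 'absent') is shared by all ingroup taxa — unites the whole ingroup.
II: derived state 'present' in F, P, and X only — synapomorphy for {F, P, X}.
III (state 'present') occurs in F and S but conflicts with the nesting implied by the other characters — most parsimoniously interpreted as homoplasy.
IV: derived state 'absent' in F and X only — synapomorphy for {F, X}.
V: derived state 'present' in X only — an autapomorphy, so it tells us nothing about relationships among taxa.
Most parsimonious ingroup topology: (S,((F,X),P)).
S is sister to the clade containing all other ingroup taxa, so it is the earliest-diverging (most basal) ingroup lineage.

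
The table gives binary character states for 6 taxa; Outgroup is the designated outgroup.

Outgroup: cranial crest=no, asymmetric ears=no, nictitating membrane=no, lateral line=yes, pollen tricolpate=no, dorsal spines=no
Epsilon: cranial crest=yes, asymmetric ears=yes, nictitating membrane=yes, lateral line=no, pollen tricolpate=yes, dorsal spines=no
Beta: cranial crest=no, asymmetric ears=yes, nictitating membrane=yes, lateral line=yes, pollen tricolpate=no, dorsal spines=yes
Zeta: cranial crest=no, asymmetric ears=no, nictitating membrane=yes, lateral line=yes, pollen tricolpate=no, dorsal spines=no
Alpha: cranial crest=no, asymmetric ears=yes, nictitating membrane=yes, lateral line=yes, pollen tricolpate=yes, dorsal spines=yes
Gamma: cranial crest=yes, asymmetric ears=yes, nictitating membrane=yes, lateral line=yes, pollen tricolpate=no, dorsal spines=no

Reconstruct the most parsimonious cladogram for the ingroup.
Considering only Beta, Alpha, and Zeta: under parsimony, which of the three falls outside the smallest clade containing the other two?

Zeta

Character polarity is set by the outgroup: the derived state is whichever differs from the outgroup's state, so for lateral line the derived state is 'no', and for the remaining characters it is 'yes'.
cranial crest (derived state 'yes') is shared by Epsilon and Gamma — a synapomorphy uniting that clade.
asymmetric ears (derived state 'yes') is shared by Alpha, Beta, Epsilon, and Gamma — a synapomorphy uniting that clade.
All ingroup taxa share the derived state 'yes' for nictitating membrane; it defines the ingroup but does not resolve relationships within it.
lateral line (derived state 'no') is unique to Epsilon (autapomorphy; uninformative for grouping).
pollen tricolpate groups Alpha and Epsilon, which is incompatible with the clades supported by the remaining characters; treating it as convergent (homoplasy) costs fewer steps than any alternative tree.
Only Alpha and Beta show the derived state 'yes' for dorsal spines, supporting them as a clade.
Most parsimonious ingroup topology: (((Epsilon,Gamma),(Beta,Alpha)),Zeta).
Alpha and Beta share a more recent common ancestor with each other than either does with Zeta, so Zeta is the least closely related of the three.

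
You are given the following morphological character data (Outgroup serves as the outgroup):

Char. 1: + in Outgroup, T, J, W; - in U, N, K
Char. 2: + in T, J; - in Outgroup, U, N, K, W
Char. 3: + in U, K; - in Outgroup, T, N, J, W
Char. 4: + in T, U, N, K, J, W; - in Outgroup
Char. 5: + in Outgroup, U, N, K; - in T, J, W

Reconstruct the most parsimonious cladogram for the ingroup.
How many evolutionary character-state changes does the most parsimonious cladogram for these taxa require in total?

Character polarity is set by the outgroup: the derived state is whichever differs from the outgroup's state, so for Char. 1, Char. 5 the derived state is '-', and for the remaining characters it is '+'.
Only K, N, and U show the derived state '-' for Char. 1, supporting them as a clade.
Char. 2 (derived state '+') is shared by J and T — a synapomorphy uniting that clade.
Char. 3 (derived state '+') is shared by K and U — a synapomorphy uniting that clade.
All ingroup taxa share the derived state '+' for Char. 4; it defines the ingroup but does not resolve relationships within it.
Char. 5 (derived state '-') is shared by J, T, and W — a synapomorphy uniting that clade.
Most parsimonious ingroup topology: (((T,J),W),((U,K),N)).
Changes per character on this tree: Char. 1: 1; Char. 2: 1; Char. 3: 1; Char. 4: 1; Char. 5: 1.
Total = 5.

5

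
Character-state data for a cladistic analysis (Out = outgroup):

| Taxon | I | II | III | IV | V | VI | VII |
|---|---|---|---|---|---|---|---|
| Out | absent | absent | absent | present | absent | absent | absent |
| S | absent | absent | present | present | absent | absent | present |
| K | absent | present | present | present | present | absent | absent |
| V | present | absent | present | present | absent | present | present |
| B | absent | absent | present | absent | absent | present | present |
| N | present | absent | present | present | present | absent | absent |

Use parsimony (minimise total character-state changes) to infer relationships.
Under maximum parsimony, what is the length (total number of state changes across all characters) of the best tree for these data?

8

Character polarity is set by the outgroup: the derived state is whichever differs from the outgroup's state, so for IV the derived state is 'absent', and for the remaining characters it is 'present'.
I (state 'present') occurs in N and V but conflicts with the nesting implied by the other characters — most parsimoniously interpreted as homoplasy.
II: derived state 'present' in K only — an autapomorphy, so it tells us nothing about relationships among taxa.
All ingroup taxa share the derived state 'present' for III; it defines the ingroup but does not resolve relationships within it.
IV (derived state 'absent') is unique to B (autapomorphy; uninformative for grouping).
Only K and N show the derived state 'present' for V, supporting them as a clade.
VI: derived state 'present' in B and V only — synapomorphy for {B, V}.
VII (derived state 'present') is shared by B, S, and V — a synapomorphy uniting that clade.
Most parsimonious ingroup topology: ((S,(V,B)),(K,N)).
Changes per character on this tree: I: 2; II: 1; III: 1; IV: 1; V: 1; VI: 1; VII: 1.
Total = 8.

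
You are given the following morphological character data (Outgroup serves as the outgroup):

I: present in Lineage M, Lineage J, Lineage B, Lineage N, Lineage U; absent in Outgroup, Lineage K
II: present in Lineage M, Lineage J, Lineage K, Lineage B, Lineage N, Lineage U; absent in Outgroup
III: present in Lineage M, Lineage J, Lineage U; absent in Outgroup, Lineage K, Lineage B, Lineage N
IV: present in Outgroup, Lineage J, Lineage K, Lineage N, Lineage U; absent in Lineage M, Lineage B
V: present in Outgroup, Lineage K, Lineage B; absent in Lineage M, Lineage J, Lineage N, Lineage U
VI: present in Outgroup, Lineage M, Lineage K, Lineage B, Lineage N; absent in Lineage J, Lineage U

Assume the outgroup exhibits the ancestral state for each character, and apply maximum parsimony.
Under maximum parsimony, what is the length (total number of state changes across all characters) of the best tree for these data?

7

Character polarity is set by the outgroup: the derived state is whichever differs from the outgroup's state, so for IV, V, VI the derived state is 'absent', and for the remaining characters it is 'present'.
Only Lineage B, Lineage J, Lineage M, Lineage N, and Lineage U show the derived state 'present' for I, supporting them as a clade.
All ingroup taxa share the derived state 'present' for II; it defines the ingroup but does not resolve relationships within it.
Only Lineage J, Lineage M, and Lineage U show the derived state 'present' for III, supporting them as a clade.
IV (state 'absent') occurs in Lineage B and Lineage M but conflicts with the nesting implied by the other characters — most parsimoniously interpreted as homoplasy.
V: derived state 'absent' in Lineage J, Lineage M, Lineage N, and Lineage U only — synapomorphy for {Lineage J, Lineage M, Lineage N, Lineage U}.
Only Lineage J and Lineage U show the derived state 'absent' for VI, supporting them as a clade.
Most parsimonious ingroup topology: ((((Lineage M,(Lineage J,Lineage U)),Lineage N),Lineage B),Lineage K).
Changes per character on this tree: I: 1; II: 1; III: 1; IV: 2; V: 1; VI: 1.
Total = 7.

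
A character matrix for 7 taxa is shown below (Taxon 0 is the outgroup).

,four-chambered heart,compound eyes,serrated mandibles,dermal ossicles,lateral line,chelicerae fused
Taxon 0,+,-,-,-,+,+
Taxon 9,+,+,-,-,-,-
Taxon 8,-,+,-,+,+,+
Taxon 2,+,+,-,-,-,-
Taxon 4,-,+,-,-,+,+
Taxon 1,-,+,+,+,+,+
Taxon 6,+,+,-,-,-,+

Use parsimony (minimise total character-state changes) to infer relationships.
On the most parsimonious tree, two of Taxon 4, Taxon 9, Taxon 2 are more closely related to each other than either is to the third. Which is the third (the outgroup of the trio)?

Character polarity is set by the outgroup: the derived state is whichever differs from the outgroup's state, so for four-chambered heart, lateral line, chelicerae fused the derived state is '-', and for the remaining characters it is '+'.
four-chambered heart (derived state '-') is shared by Taxon 1, Taxon 4, and Taxon 8 — a synapomorphy uniting that clade.
compound eyes (derived state '+') is shared by all ingroup taxa — unites the whole ingroup.
serrated mandibles (derived state '+') is unique to Taxon 1 (autapomorphy; uninformative for grouping).
Only Taxon 1 and Taxon 8 show the derived state '+' for dermal ossicles, supporting them as a clade.
lateral line: derived state '-' in Taxon 2, Taxon 6, and Taxon 9 only — synapomorphy for {Taxon 2, Taxon 6, Taxon 9}.
chelicerae fused: derived state '-' in Taxon 2 and Taxon 9 only — synapomorphy for {Taxon 2, Taxon 9}.
Most parsimonious ingroup topology: (((Taxon 9,Taxon 2),Taxon 6),((Taxon 8,Taxon 1),Taxon 4)).
Taxon 2 and Taxon 9 share a more recent common ancestor with each other than either does with Taxon 4, so Taxon 4 is the least closely related of the three.

Taxon 4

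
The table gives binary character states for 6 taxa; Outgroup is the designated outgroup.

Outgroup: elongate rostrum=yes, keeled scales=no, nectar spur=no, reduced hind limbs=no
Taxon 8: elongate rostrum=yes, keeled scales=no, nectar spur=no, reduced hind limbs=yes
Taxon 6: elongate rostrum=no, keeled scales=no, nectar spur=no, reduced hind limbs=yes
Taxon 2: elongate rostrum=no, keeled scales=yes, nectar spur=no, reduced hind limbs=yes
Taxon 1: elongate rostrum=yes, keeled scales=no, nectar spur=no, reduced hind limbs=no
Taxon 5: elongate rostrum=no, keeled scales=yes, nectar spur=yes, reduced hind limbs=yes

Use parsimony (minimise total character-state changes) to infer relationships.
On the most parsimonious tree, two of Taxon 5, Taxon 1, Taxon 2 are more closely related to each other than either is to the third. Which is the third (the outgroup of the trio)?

Taxon 1

Character polarity is set by the outgroup: the derived state is whichever differs from the outgroup's state, so for elongate rostrum the derived state is 'no', and for the remaining characters it is 'yes'.
Only Taxon 2, Taxon 5, and Taxon 6 show the derived state 'no' for elongate rostrum, supporting them as a clade.
Only Taxon 2 and Taxon 5 show the derived state 'yes' for keeled scales, supporting them as a clade.
nectar spur (derived state 'yes') is unique to Taxon 5 (autapomorphy; uninformative for grouping).
reduced hind limbs: derived state 'yes' in Taxon 2, Taxon 5, Taxon 6, and Taxon 8 only — synapomorphy for {Taxon 2, Taxon 5, Taxon 6, Taxon 8}.
Most parsimonious ingroup topology: ((Taxon 8,(Taxon 6,(Taxon 2,Taxon 5))),Taxon 1).
Taxon 2 and Taxon 5 share a more recent common ancestor with each other than either does with Taxon 1, so Taxon 1 is the least closely related of the three.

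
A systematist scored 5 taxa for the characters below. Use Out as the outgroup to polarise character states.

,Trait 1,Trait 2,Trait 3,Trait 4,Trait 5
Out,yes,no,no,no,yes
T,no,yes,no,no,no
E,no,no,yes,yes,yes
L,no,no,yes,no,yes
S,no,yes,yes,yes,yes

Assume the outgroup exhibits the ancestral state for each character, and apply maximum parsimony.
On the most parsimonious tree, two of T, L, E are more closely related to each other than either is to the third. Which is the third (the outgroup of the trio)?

T

Character polarity is set by the outgroup: the derived state is whichever differs from the outgroup's state, so for Trait 1, Trait 5 the derived state is 'no', and for the remaining characters it is 'yes'.
All ingroup taxa share the derived state 'no' for Trait 1; it defines the ingroup but does not resolve relationships within it.
Trait 2 groups S and T, which is incompatible with the clades supported by the remaining characters; treating it as convergent (homoplasy) costs fewer steps than any alternative tree.
Trait 3 (derived state 'yes') is shared by E, L, and S — a synapomorphy uniting that clade.
Trait 4: derived state 'yes' in E and S only — synapomorphy for {E, S}.
Trait 5: derived state 'no' in T only — an autapomorphy, so it tells us nothing about relationships among taxa.
Most parsimonious ingroup topology: (T,((E,S),L)).
E and L share a more recent common ancestor with each other than either does with T, so T is the least closely related of the three.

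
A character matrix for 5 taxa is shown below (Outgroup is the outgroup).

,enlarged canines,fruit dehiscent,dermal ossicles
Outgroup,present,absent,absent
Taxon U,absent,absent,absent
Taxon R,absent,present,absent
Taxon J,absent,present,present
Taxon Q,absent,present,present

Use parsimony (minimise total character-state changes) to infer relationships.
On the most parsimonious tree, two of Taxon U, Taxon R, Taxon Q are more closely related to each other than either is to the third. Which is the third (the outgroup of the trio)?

Taxon U

Character polarity is set by the outgroup: the derived state is whichever differs from the outgroup's state, so for enlarged canines the derived state is 'absent', and for the remaining characters it is 'present'.
enlarged canines (derived state 'absent') is shared by all ingroup taxa — unites the whole ingroup.
fruit dehiscent: derived state 'present' in Taxon J, Taxon Q, and Taxon R only — synapomorphy for {Taxon J, Taxon Q, Taxon R}.
dermal ossicles (derived state 'present') is shared by Taxon J and Taxon Q — a synapomorphy uniting that clade.
Most parsimonious ingroup topology: ((Taxon R,(Taxon Q,Taxon J)),Taxon U).
Taxon R and Taxon Q share a more recent common ancestor with each other than either does with Taxon U, so Taxon U is the least closely related of the three.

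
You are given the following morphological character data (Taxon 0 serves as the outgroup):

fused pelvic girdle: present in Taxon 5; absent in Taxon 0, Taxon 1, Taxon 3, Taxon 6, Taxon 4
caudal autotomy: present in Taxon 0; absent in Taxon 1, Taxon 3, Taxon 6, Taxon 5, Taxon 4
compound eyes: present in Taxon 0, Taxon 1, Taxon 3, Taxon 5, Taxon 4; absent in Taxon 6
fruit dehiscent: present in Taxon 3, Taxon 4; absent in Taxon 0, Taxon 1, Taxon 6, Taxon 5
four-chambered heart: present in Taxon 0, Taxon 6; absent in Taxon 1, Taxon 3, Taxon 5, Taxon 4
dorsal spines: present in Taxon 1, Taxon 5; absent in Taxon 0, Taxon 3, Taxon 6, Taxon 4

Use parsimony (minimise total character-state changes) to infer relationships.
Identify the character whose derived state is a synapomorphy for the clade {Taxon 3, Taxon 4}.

fruit dehiscent

Character polarity is set by the outgroup: the derived state is whichever differs from the outgroup's state, so for caudal autotomy, compound eyes, four-chambered heart the derived state is 'absent', and for the remaining characters it is 'present'.
fused pelvic girdle (derived state 'present') is unique to Taxon 5 (autapomorphy; uninformative for grouping).
All ingroup taxa share the derived state 'absent' for caudal autotomy; it defines the ingroup but does not resolve relationships within it.
compound eyes (derived state 'absent') is unique to Taxon 6 (autapomorphy; uninformative for grouping).
fruit dehiscent (derived state 'present') is shared by Taxon 3 and Taxon 4 — a synapomorphy uniting that clade.
four-chambered heart (derived state 'absent') is shared by Taxon 1, Taxon 3, Taxon 4, and Taxon 5 — a synapomorphy uniting that clade.
dorsal spines: derived state 'present' in Taxon 1 and Taxon 5 only — synapomorphy for {Taxon 1, Taxon 5}.
Most parsimonious ingroup topology: (((Taxon 1,Taxon 5),(Taxon 3,Taxon 4)),Taxon 6).
The clade {Taxon 3, Taxon 4} is supported by fruit dehiscent: its derived state 'present' occurs in exactly those taxa and in no other taxon (including the outgroup).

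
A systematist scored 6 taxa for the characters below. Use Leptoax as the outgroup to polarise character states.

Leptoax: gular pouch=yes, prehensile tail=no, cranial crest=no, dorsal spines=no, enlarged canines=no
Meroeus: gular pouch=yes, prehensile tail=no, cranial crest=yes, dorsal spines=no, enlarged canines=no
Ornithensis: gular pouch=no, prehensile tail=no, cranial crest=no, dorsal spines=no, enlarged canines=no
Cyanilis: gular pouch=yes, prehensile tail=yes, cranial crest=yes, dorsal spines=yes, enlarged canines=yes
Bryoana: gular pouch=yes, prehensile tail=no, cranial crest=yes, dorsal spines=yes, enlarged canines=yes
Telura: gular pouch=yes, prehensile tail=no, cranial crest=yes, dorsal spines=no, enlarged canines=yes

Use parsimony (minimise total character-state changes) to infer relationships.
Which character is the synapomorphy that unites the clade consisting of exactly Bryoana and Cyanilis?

Character polarity is set by the outgroup: the derived state is whichever differs from the outgroup's state, so for gular pouch the derived state is 'no', and for the remaining characters it is 'yes'.
gular pouch (derived state 'no') is unique to Ornithensis (autapomorphy; uninformative for grouping).
prehensile tail (derived state 'yes') is unique to Cyanilis (autapomorphy; uninformative for grouping).
cranial crest (derived state 'yes') is shared by Bryoana, Cyanilis, Meroeus, and Telura — a synapomorphy uniting that clade.
dorsal spines (derived state 'yes') is shared by Bryoana and Cyanilis — a synapomorphy uniting that clade.
enlarged canines: derived state 'yes' in Bryoana, Cyanilis, and Telura only — synapomorphy for {Bryoana, Cyanilis, Telura}.
Most parsimonious ingroup topology: ((Meroeus,((Cyanilis,Bryoana),Telura)),Ornithensis).
The clade {Bryoana, Cyanilis} is supported by dorsal spines: its derived state 'yes' occurs in exactly those taxa and in no other taxon (including the outgroup).

dorsal spines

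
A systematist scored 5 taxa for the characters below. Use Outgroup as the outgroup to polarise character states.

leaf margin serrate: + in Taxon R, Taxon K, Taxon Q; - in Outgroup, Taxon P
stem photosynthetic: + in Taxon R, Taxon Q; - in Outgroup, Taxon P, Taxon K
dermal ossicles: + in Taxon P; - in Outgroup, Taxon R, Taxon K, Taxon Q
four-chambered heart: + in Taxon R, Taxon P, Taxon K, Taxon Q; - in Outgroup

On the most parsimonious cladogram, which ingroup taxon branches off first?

The outgroup has state '-' for every character, so '+' is the derived state throughout.
Only Taxon K, Taxon Q, and Taxon R show the derived state '+' for leaf margin serrate, supporting them as a clade.
stem photosynthetic (derived state '+') is shared by Taxon Q and Taxon R — a synapomorphy uniting that clade.
dermal ossicles (derived state '+') is unique to Taxon P (autapomorphy; uninformative for grouping).
All ingroup taxa share the derived state '+' for four-chambered heart; it defines the ingroup but does not resolve relationships within it.
Most parsimonious ingroup topology: (((Taxon Q,Taxon R),Taxon K),Taxon P).
Taxon P is sister to the clade containing all other ingroup taxa, so it is the earliest-diverging (most basal) ingroup lineage.

Taxon P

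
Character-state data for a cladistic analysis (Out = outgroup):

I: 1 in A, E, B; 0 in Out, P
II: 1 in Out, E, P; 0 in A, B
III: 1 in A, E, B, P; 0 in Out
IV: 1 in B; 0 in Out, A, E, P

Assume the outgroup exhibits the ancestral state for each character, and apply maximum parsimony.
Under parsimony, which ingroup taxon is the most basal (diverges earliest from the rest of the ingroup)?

P

Character polarity is set by the outgroup: the derived state is whichever differs from the outgroup's state, so for II the derived state is '0', and for the remaining characters it is '1'.
I: derived state '1' in A, B, and E only — synapomorphy for {A, B, E}.
II: derived state '0' in A and B only — synapomorphy for {A, B}.
All ingroup taxa share the derived state '1' for III; it defines the ingroup but does not resolve relationships within it.
IV: derived state '1' in B only — an autapomorphy, so it tells us nothing about relationships among taxa.
Most parsimonious ingroup topology: (((A,B),E),P).
P is sister to the clade containing all other ingroup taxa, so it is the earliest-diverging (most basal) ingroup lineage.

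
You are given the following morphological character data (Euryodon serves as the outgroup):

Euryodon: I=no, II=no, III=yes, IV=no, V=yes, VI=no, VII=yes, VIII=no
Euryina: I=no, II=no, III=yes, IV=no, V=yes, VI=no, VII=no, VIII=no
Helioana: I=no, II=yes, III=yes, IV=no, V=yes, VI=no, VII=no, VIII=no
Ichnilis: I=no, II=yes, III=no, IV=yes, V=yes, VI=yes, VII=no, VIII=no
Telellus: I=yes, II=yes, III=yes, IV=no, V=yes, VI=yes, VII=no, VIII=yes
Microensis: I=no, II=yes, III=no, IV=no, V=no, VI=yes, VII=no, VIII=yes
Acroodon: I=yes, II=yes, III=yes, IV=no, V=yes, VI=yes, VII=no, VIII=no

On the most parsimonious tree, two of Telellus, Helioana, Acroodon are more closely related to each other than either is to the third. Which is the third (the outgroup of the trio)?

Character polarity is set by the outgroup: the derived state is whichever differs from the outgroup's state, so for III, V, VII the derived state is 'no', and for the remaining characters it is 'yes'.
Only Acroodon and Telellus show the derived state 'yes' for I, supporting them as a clade.
II (derived state 'yes') is shared by Acroodon, Helioana, Ichnilis, Microensis, and Telellus — a synapomorphy uniting that clade.
III: derived state 'no' in Ichnilis and Microensis only — synapomorphy for {Ichnilis, Microensis}.
IV: derived state 'yes' in Ichnilis only — an autapomorphy, so it tells us nothing about relationships among taxa.
V (derived state 'no') is unique to Microensis (autapomorphy; uninformative for grouping).
VI: derived state 'yes' in Acroodon, Ichnilis, Microensis, and Telellus only — synapomorphy for {Acroodon, Ichnilis, Microensis, Telellus}.
VII (derived state 'no') is shared by all ingroup taxa — unites the whole ingroup.
VIII (state 'yes') occurs in Microensis and Telellus but conflicts with the nesting implied by the other characters — most parsimoniously interpreted as homoplasy.
Most parsimonious ingroup topology: (Euryina,(Helioana,((Ichnilis,Microensis),(Telellus,Acroodon)))).
Telellus and Acroodon share a more recent common ancestor with each other than either does with Helioana, so Helioana is the least closely related of the three.

Helioana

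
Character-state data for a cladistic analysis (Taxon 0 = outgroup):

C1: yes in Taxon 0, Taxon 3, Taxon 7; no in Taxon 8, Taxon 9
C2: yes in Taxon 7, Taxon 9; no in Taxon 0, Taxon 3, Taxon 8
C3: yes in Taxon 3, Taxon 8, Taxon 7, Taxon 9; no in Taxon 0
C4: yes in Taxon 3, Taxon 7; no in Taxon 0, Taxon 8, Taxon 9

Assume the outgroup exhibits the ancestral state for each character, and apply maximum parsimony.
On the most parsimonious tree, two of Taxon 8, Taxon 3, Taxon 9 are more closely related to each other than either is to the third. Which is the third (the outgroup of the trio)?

Taxon 3

Character polarity is set by the outgroup: the derived state is whichever differs from the outgroup's state, so for C1 the derived state is 'no', and for the remaining characters it is 'yes'.
Only Taxon 8 and Taxon 9 show the derived state 'no' for C1, supporting them as a clade.
C2 groups Taxon 7 and Taxon 9, which is incompatible with the clades supported by the remaining characters; treating it as convergent (homoplasy) costs fewer steps than any alternative tree.
C3 (derived state 'yes') is shared by all ingroup taxa — unites the whole ingroup.
C4: derived state 'yes' in Taxon 3 and Taxon 7 only — synapomorphy for {Taxon 3, Taxon 7}.
Most parsimonious ingroup topology: ((Taxon 3,Taxon 7),(Taxon 8,Taxon 9)).
Taxon 9 and Taxon 8 share a more recent common ancestor with each other than either does with Taxon 3, so Taxon 3 is the least closely related of the three.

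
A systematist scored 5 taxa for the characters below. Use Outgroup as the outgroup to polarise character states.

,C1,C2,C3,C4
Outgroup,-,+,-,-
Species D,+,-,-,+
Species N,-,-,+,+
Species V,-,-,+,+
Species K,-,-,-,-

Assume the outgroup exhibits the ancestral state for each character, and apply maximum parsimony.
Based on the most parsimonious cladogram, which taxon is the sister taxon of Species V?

Species N

Character polarity is set by the outgroup: the derived state is whichever differs from the outgroup's state, so for C2 the derived state is '-', and for the remaining characters it is '+'.
C1: derived state '+' in Species D only — an autapomorphy, so it tells us nothing about relationships among taxa.
All ingroup taxa share the derived state '-' for C2; it defines the ingroup but does not resolve relationships within it.
C3: derived state '+' in Species N and Species V only — synapomorphy for {Species N, Species V}.
C4 (derived state '+') is shared by Species D, Species N, and Species V — a synapomorphy uniting that clade.
Most parsimonious ingroup topology: ((Species D,(Species N,Species V)),Species K).
Species V and Species N form a cherry on this tree, so they are sister taxa.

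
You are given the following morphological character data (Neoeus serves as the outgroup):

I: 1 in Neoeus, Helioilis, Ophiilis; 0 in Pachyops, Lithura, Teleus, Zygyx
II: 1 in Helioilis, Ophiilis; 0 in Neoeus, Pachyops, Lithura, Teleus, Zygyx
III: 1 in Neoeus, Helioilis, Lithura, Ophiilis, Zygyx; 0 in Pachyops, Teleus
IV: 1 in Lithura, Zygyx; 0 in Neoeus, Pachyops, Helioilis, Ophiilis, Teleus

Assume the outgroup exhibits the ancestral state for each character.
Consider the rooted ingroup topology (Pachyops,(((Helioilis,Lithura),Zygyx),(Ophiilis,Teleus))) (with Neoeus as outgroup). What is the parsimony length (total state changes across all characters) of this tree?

9

Map each character onto (Pachyops,(((Helioilis,Lithura),Zygyx),(Ophiilis,Teleus))) (rooted by Neoeus) and count the minimum state changes it requires (Fitch parsimony):
I: 3; II: 2; III: 2; IV: 2.
Total tree length = 9.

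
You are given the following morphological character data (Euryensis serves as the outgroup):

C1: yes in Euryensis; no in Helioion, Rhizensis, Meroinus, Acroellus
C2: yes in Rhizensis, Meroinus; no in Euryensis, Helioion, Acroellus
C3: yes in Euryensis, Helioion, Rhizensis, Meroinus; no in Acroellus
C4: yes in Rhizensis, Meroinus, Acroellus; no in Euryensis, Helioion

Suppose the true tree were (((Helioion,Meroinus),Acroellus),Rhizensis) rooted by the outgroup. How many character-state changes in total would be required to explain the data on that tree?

Map each character onto (((Helioion,Meroinus),Acroellus),Rhizensis) (rooted by Euryensis) and count the minimum state changes it requires (Fitch parsimony):
C1: 1; C2: 2; C3: 1; C4: 2.
Total tree length = 6.

6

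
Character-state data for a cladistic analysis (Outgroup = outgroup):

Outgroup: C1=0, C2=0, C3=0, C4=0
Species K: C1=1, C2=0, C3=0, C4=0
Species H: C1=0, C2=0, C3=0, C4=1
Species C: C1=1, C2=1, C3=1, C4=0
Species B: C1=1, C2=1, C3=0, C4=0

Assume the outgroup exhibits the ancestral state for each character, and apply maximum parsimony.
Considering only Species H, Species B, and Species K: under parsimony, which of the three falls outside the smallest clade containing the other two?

The outgroup has state '0' for every character, so '1' is the derived state throughout.
Only Species B, Species C, and Species K show the derived state '1' for C1, supporting them as a clade.
C2 (derived state '1') is shared by Species B and Species C — a synapomorphy uniting that clade.
C3: derived state '1' in Species C only — an autapomorphy, so it tells us nothing about relationships among taxa.
C4 (derived state '1') is unique to Species H (autapomorphy; uninformative for grouping).
Most parsimonious ingroup topology: ((Species K,(Species C,Species B)),Species H).
Species B and Species K share a more recent common ancestor with each other than either does with Species H, so Species H is the least closely related of the three.

Species H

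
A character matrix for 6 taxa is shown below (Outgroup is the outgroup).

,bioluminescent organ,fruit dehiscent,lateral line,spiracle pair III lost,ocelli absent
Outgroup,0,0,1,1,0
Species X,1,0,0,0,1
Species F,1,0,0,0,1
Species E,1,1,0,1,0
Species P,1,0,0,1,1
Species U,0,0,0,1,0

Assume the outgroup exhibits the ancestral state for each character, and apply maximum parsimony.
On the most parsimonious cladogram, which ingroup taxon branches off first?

Species U

Character polarity is set by the outgroup: the derived state is whichever differs from the outgroup's state, so for lateral line, spiracle pair III lost the derived state is '0', and for the remaining characters it is '1'.
bioluminescent organ: derived state '1' in Species E, Species F, Species P, and Species X only — synapomorphy for {Species E, Species F, Species P, Species X}.
fruit dehiscent: derived state '1' in Species E only — an autapomorphy, so it tells us nothing about relationships among taxa.
All ingroup taxa share the derived state '0' for lateral line; it defines the ingroup but does not resolve relationships within it.
spiracle pair III lost (derived state '0') is shared by Species F and Species X — a synapomorphy uniting that clade.
ocelli absent: derived state '1' in Species F, Species P, and Species X only — synapomorphy for {Species F, Species P, Species X}.
Most parsimonious ingroup topology: ((((Species X,Species F),Species P),Species E),Species U).
Species U is sister to the clade containing all other ingroup taxa, so it is the earliest-diverging (most basal) ingroup lineage.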